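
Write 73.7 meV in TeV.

milli = 10^-3, tera = 10^12; factor is 10^-15.
73.7 × 10^-15 = 0.0000000000000737

0.0000000000000737 TeV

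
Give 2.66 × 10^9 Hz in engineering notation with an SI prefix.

2.66 GHz

= 2.66 × 10^9 Hz; 10^9 is giga.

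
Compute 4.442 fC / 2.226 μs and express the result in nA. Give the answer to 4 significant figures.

1.996 nA

(4.442 × 10⁻¹⁵) / (2.226 × 10⁻⁶) = 1.99551 × 10⁻⁹ A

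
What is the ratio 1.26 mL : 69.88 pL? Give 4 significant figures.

18030000

(1.26 × 10^-3) / (69.88 × 10^-12) = 0.018031 × 10^9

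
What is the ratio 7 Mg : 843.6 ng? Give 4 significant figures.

8298000000000

(7 × 10^6) / (843.6 × 10^-9) = 0.0082978 × 10^15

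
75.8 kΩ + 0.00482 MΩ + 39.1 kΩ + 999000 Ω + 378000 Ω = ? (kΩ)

1496.72 kΩ

In kΩ:
  75.8 kΩ → 75.8
  0.00482 MΩ = 0.00482e3 kΩ = 4.82
  39.1 kΩ → 39.1
  999000 Ω = 999000e-3 kΩ = 999
  378000 Ω = 378000e-3 kΩ = 378
Sum: 75.8 + 4.82 + 39.1 + 999 + 378 = 1496.72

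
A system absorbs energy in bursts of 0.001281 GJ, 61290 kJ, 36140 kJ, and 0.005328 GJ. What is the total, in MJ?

In MJ:
  0.001281 GJ = 0.001281 × 10^3 MJ = 1.281
  61290 kJ = 61290 × 10^-3 MJ = 61.29
  36140 kJ = 36140 × 10^-3 MJ = 36.14
  0.005328 GJ = 0.005328 × 10^3 MJ = 5.328
Sum: 1.281 + 61.29 + 36.14 + 5.328 = 104.039

104.039 MJ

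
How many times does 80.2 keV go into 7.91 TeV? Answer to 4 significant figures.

(7.91 × 10^12) / (80.2 × 10^3) = 0.098628 × 10^9

98630000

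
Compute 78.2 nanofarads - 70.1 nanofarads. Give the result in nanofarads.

8.1 nanofarads

In nanofarads:
  78.2 nanofarads → 78.2
  70.1 nanofarads → 70.1
Difference: 78.2 - 70.1 = 8.1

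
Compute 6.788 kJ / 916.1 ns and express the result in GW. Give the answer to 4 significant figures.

(6.788 × 10³) / (916.1 × 10⁻⁹) = 0.00740967 × 10¹² W

7.410 GW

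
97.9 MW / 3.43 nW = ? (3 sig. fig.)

28500000000000000

(97.9 × 10⁶) / (3.43 × 10⁻⁹) = 28.54 × 10¹⁵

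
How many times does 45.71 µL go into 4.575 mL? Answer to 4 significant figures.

100.1

(4.575 × 10^-3) / (45.71 × 10^-6) = 0.10009 × 10^3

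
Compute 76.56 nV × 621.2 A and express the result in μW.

76.56 × 10^-9 × 621.2 = 47559.072 × 10^-9 W

47.559072 μW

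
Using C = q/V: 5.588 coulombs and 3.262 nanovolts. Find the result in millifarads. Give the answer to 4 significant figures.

(5.588) / (3.262 × 10⁻⁹) = 1.71306 × 10⁹ F

1713000000000 millifarads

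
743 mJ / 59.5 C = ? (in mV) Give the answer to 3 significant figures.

(743e-3) / (59.5) = 12.487e-3 V

12.5 mV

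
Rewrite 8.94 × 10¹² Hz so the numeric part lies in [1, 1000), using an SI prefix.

8.94 THz

= 8.94 × 10¹² Hz; 10¹² is tera.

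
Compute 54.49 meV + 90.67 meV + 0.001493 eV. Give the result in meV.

146.653 meV

In meV:
  54.49 meV → 54.49
  90.67 meV → 90.67
  0.001493 eV = 0.001493e3 meV = 1.493
Sum: 54.49 + 90.67 + 1.493 = 146.653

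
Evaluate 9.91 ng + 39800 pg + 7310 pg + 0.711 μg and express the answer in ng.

768.02 ng

In ng:
  9.91 ng → 9.91
  39800 pg = 39800e-3 ng = 39.8
  7310 pg = 7310e-3 ng = 7.31
  0.711 μg = 0.711e3 ng = 711
Sum: 9.91 + 39.8 + 7.31 + 711 = 768.02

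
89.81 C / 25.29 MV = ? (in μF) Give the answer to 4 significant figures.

(89.81) / (25.29e6) = 3.55121e-6 F

3.551 μF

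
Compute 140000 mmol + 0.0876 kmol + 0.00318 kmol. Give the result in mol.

230.78 mol

In mol:
  140000 mmol = 140000 × 10^-3 mol = 140
  0.0876 kmol = 0.0876 × 10^3 mol = 87.6
  0.00318 kmol = 0.00318 × 10^3 mol = 3.18
Sum: 140 + 87.6 + 3.18 = 230.78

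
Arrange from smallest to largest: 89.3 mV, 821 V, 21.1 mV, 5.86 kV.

89.3 mV = 0.0893 V
821 V = 821 V
21.1 mV = 0.0211 V
5.86 kV = 5860 V

21.1 mV < 89.3 mV < 821 V < 5.86 kV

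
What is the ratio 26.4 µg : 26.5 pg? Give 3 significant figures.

(26.4 × 10⁻⁶) / (26.5 × 10⁻¹²) = 0.9962 × 10⁶

996000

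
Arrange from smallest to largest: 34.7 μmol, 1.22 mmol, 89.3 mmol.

34.7 μmol < 1.22 mmol < 89.3 mmol

34.7 μmol = 0.0000347 mol
1.22 mmol = 0.00122 mol
89.3 mmol = 0.0893 mol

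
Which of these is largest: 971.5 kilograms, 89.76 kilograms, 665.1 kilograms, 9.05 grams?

971.5 kilograms = 971500 grams
89.76 kilograms = 89760 grams
665.1 kilograms = 665100 grams
9.05 grams = 9.05 grams

971.5 kilograms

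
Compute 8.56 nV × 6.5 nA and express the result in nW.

8.56e-9 × 6.5e-9 = 55.64e-18 W

0.00000005564 nW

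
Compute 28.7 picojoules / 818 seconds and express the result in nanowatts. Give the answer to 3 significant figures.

0.0000351 nanowatts

(28.7 × 10^-12) / (818) = 0.035086 × 10^-12 W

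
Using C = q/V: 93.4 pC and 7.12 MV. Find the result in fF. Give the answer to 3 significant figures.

(93.4 × 10⁻¹²) / (7.12 × 10⁶) = 13.118 × 10⁻¹⁸ F

0.0131 fF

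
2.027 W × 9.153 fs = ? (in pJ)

0.018553131 pJ

2.027 × 9.153 × 10⁻¹⁵ = 18.553131 × 10⁻¹⁵ J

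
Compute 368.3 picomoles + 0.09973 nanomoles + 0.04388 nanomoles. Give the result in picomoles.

511.91 picomoles

In picomoles:
  368.3 picomoles → 368.3
  0.09973 nanomoles = 0.09973 × 10³ picomoles = 99.73
  0.04388 nanomoles = 0.04388 × 10³ picomoles = 43.88
Sum: 368.3 + 99.73 + 43.88 = 511.91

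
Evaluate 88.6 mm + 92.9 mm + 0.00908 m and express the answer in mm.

In mm:
  88.6 mm → 88.6
  92.9 mm → 92.9
  0.00908 m = 0.00908 × 10³ mm = 9.08
Sum: 88.6 + 92.9 + 9.08 = 190.58

190.58 mm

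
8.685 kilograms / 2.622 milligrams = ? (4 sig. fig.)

3312000

(8.685e3) / (2.622e-3) = 3.3124e6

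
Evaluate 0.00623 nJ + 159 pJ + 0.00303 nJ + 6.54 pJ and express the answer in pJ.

In pJ:
  0.00623 nJ = 0.00623e3 pJ = 6.23
  159 pJ → 159
  0.00303 nJ = 0.00303e3 pJ = 3.03
  6.54 pJ → 6.54
Sum: 6.23 + 159 + 3.03 + 6.54 = 174.8

174.8 pJ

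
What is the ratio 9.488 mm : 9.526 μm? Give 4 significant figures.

(9.488 × 10^-3) / (9.526 × 10^-6) = 0.99601 × 10^3

996.0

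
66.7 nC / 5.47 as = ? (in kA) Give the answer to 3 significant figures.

(66.7 × 10^-9) / (5.47 × 10^-18) = 12.194 × 10^9 A

12200000 kA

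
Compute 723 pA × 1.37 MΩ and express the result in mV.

723e-12 × 1.37e6 = 990.51e-6 V

0.99051 mV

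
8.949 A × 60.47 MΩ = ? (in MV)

541.14603 MV

8.949 × 60.47 × 10^6 = 541.14603 × 10^6 V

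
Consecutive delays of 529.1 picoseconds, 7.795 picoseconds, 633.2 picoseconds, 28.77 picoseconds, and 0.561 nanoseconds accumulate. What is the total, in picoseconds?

In picoseconds:
  529.1 picoseconds → 529.1
  7.795 picoseconds → 7.795
  633.2 picoseconds → 633.2
  28.77 picoseconds → 28.77
  0.561 nanoseconds = 0.561 × 10³ picoseconds = 561
Sum: 529.1 + 7.795 + 633.2 + 28.77 + 561 = 1759.865

1759.865 picoseconds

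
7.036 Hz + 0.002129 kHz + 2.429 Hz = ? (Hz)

11.594 Hz

In Hz:
  7.036 Hz → 7.036
  0.002129 kHz = 0.002129 × 10³ Hz = 2.129
  2.429 Hz → 2.429
Sum: 7.036 + 2.129 + 2.429 = 11.594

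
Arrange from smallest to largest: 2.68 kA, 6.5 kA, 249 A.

249 A < 2.68 kA < 6.5 kA

2.68 kA = 2680 A
6.5 kA = 6500 A
249 A = 249 A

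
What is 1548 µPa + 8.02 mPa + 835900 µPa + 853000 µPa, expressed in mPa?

In mPa:
  1548 µPa = 1548 × 10⁻³ mPa = 1.548
  8.02 mPa → 8.02
  835900 µPa = 835900 × 10⁻³ mPa = 835.9
  853000 µPa = 853000 × 10⁻³ mPa = 853
Sum: 1.548 + 8.02 + 835.9 + 853 = 1698.468

1698.468 mPa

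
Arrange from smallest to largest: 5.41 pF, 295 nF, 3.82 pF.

3.82 pF < 5.41 pF < 295 nF

5.41 pF = 0.00000000000541 F
295 nF = 0.000000295 F
3.82 pF = 0.00000000000382 F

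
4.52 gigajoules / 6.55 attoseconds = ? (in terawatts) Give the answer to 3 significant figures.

690000000000000 terawatts

(4.52 × 10^9) / (6.55 × 10^-18) = 0.69008 × 10^27 W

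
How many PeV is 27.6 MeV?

mega = 10⁶, peta = 10¹⁵; factor is 10⁻⁹.
27.6 × 10⁻⁹ = 0.0000000276

0.0000000276 PeV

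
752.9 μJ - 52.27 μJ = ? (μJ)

In μJ:
  752.9 μJ → 752.9
  52.27 μJ → 52.27
Difference: 752.9 - 52.27 = 700.63

700.63 μJ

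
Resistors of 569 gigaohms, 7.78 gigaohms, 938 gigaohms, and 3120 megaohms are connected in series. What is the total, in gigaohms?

In gigaohms:
  569 gigaohms → 569
  7.78 gigaohms → 7.78
  938 gigaohms → 938
  3120 megaohms = 3120 × 10^-3 gigaohms = 3.12
Sum: 569 + 7.78 + 938 + 3.12 = 1517.9

1517.9 gigaohms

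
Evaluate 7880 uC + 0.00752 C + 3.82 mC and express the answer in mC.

In mC:
  7880 uC = 7880 × 10^-3 mC = 7.88
  0.00752 C = 0.00752 × 10^3 mC = 7.52
  3.82 mC → 3.82
Sum: 7.88 + 7.52 + 3.82 = 19.22

19.22 mC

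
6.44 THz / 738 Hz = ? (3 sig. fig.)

8730000000

(6.44e12) / (738) = 0.008726e12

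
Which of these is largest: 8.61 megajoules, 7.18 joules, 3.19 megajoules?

8.61 megajoules = 8610000 joules
7.18 joules = 7.18 joules
3.19 megajoules = 3190000 joules

8.61 megajoules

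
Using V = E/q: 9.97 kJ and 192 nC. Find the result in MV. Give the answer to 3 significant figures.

(9.97 × 10³) / (192 × 10⁻⁹) = 0.051927 × 10¹² V

51900 MV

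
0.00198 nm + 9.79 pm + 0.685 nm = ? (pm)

In pm:
  0.00198 nm = 0.00198e3 pm = 1.98
  9.79 pm → 9.79
  0.685 nm = 0.685e3 pm = 685
Sum: 1.98 + 9.79 + 685 = 696.77

696.77 pm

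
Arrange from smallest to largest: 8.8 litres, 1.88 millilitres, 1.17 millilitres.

8.8 litres = 8.8 litres
1.88 millilitres = 0.00188 litres
1.17 millilitres = 0.00117 litres

1.17 millilitres < 1.88 millilitres < 8.8 litres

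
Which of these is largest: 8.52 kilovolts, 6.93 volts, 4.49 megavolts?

8.52 kilovolts = 8520 volts
6.93 volts = 6.93 volts
4.49 megavolts = 4490000 volts

4.49 megavolts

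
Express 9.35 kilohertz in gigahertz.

kilo = 10^3, giga = 10^9; factor is 10^-6.
9.35 × 10^-6 = 0.00000935

0.00000935 gigahertz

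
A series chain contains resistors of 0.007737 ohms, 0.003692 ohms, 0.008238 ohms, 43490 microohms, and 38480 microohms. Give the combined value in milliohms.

In milliohms:
  0.007737 ohms = 0.007737 × 10^3 milliohms = 7.737
  0.003692 ohms = 0.003692 × 10^3 milliohms = 3.692
  0.008238 ohms = 0.008238 × 10^3 milliohms = 8.238
  43490 microohms = 43490 × 10^-3 milliohms = 43.49
  38480 microohms = 38480 × 10^-3 milliohms = 38.48
Sum: 7.737 + 3.692 + 8.238 + 43.49 + 38.48 = 101.637

101.637 milliohms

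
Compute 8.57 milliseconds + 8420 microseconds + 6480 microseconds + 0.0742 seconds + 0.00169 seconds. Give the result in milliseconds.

99.36 milliseconds

In milliseconds:
  8.57 milliseconds → 8.57
  8420 microseconds = 8420e-3 milliseconds = 8.42
  6480 microseconds = 6480e-3 milliseconds = 6.48
  0.0742 seconds = 0.0742e3 milliseconds = 74.2
  0.00169 seconds = 0.00169e3 milliseconds = 1.69
Sum: 8.57 + 8.42 + 6.48 + 74.2 + 1.69 = 99.36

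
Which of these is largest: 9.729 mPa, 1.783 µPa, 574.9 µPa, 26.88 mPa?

26.88 mPa

9.729 mPa = 0.009729 Pa
1.783 µPa = 0.000001783 Pa
574.9 µPa = 0.0005749 Pa
26.88 mPa = 0.02688 Pa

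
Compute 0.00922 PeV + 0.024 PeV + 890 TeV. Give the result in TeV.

923.22 TeV

In TeV:
  0.00922 PeV = 0.00922 × 10^3 TeV = 9.22
  0.024 PeV = 0.024 × 10^3 TeV = 24
  890 TeV → 890
Sum: 9.22 + 24 + 890 = 923.22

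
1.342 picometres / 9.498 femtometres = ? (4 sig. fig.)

141.3

(1.342 × 10⁻¹²) / (9.498 × 10⁻¹⁵) = 0.14129 × 10³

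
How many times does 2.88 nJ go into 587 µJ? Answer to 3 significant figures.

204000

(587 × 10⁻⁶) / (2.88 × 10⁻⁹) = 203.8 × 10³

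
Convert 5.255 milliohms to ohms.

milli = 1e-3, (no prefix) = 1e0; factor is 1e-3.
5.255 × 1e-3 = 0.005255

0.005255 ohms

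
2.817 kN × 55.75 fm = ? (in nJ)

2.817 × 10^3 × 55.75 × 10^-15 = 157.04775 × 10^-12 J

0.15704775 nJ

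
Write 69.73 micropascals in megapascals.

0.00000000006973 megapascals

micro = 10⁻⁶, mega = 10⁶; factor is 10⁻¹².
69.73 × 10⁻¹² = 0.00000000006973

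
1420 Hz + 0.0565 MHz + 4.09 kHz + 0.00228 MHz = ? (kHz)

In kHz:
  1420 Hz = 1420 × 10^-3 kHz = 1.42
  0.0565 MHz = 0.0565 × 10^3 kHz = 56.5
  4.09 kHz → 4.09
  0.00228 MHz = 0.00228 × 10^3 kHz = 2.28
Sum: 1.42 + 56.5 + 4.09 + 2.28 = 64.29

64.29 kHz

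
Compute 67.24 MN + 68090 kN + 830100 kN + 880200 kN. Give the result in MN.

In MN:
  67.24 MN → 67.24
  68090 kN = 68090 × 10^-3 MN = 68.09
  830100 kN = 830100 × 10^-3 MN = 830.1
  880200 kN = 880200 × 10^-3 MN = 880.2
Sum: 67.24 + 68.09 + 830.1 + 880.2 = 1845.63

1845.63 MN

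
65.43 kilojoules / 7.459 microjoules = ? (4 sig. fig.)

(65.43 × 10^3) / (7.459 × 10^-6) = 8.772 × 10^9

8772000000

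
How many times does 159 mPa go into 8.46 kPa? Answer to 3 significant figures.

53200

(8.46 × 10³) / (159 × 10⁻³) = 0.05321 × 10⁶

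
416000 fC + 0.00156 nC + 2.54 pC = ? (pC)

In pC:
  416000 fC = 416000 × 10⁻³ pC = 416
  0.00156 nC = 0.00156 × 10³ pC = 1.56
  2.54 pC → 2.54
Sum: 416 + 1.56 + 2.54 = 420.1

420.1 pC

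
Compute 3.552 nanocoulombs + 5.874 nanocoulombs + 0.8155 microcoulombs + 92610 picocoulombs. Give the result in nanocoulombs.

917.536 nanocoulombs

In nanocoulombs:
  3.552 nanocoulombs → 3.552
  5.874 nanocoulombs → 5.874
  0.8155 microcoulombs = 0.8155 × 10^3 nanocoulombs = 815.5
  92610 picocoulombs = 92610 × 10^-3 nanocoulombs = 92.61
Sum: 3.552 + 5.874 + 815.5 + 92.61 = 917.536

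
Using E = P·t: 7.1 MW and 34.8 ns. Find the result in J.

0.24708 J

7.1 × 10^6 × 34.8 × 10^-9 = 247.08 × 10^-3 J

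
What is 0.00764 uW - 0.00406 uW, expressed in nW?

In nW:
  0.00764 uW = 0.00764 × 10^3 nW = 7.64
  0.00406 uW = 0.00406 × 10^3 nW = 4.06
Difference: 7.64 - 4.06 = 3.58

3.58 nW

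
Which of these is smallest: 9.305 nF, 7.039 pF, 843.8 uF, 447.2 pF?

7.039 pF

9.305 nF = 0.000000009305 F
7.039 pF = 0.000000000007039 F
843.8 uF = 0.0008438 F
447.2 pF = 0.0000000004472 F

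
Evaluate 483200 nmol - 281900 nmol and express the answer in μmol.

201.3 μmol

In μmol:
  483200 nmol = 483200 × 10^-3 μmol = 483.2
  281900 nmol = 281900 × 10^-3 μmol = 281.9
Difference: 483.2 - 281.9 = 201.3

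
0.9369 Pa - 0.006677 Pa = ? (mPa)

930.223 mPa

In mPa:
  0.9369 Pa = 0.9369 × 10^3 mPa = 936.9
  0.006677 Pa = 0.006677 × 10^3 mPa = 6.677
Difference: 936.9 - 6.677 = 930.223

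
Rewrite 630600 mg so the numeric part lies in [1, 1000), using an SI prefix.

= 630.6 g; mantissa already in [1, 1000).

630.6 g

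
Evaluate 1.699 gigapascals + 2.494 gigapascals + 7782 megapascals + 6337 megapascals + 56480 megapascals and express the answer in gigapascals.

In gigapascals:
  1.699 gigapascals → 1.699
  2.494 gigapascals → 2.494
  7782 megapascals = 7782 × 10^-3 gigapascals = 7.782
  6337 megapascals = 6337 × 10^-3 gigapascals = 6.337
  56480 megapascals = 56480 × 10^-3 gigapascals = 56.48
Sum: 1.699 + 2.494 + 7.782 + 6.337 + 56.48 = 74.792

74.792 gigapascals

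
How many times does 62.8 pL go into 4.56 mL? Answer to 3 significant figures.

(4.56 × 10⁻³) / (62.8 × 10⁻¹²) = 0.07261 × 10⁹

72600000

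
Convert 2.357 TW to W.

tera = 1e12, (no prefix) = 1e0; factor is 1e12.
2.357 × 1e12 = 2357000000000

2357000000000 W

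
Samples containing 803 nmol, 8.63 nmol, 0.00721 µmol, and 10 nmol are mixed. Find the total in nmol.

828.84 nmol

In nmol:
  803 nmol → 803
  8.63 nmol → 8.63
  0.00721 µmol = 0.00721 × 10³ nmol = 7.21
  10 nmol → 10
Sum: 803 + 8.63 + 7.21 + 10 = 828.84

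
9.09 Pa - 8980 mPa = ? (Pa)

In Pa:
  9.09 Pa → 9.09
  8980 mPa = 8980 × 10^-3 Pa = 8.98
Difference: 9.09 - 8.98 = 0.11

0.11 Pa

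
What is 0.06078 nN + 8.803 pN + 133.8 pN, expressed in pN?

203.383 pN

In pN:
  0.06078 nN = 0.06078 × 10^3 pN = 60.78
  8.803 pN → 8.803
  133.8 pN → 133.8
Sum: 60.78 + 8.803 + 133.8 = 203.383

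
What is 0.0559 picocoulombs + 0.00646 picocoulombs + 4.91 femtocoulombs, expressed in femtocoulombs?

67.27 femtocoulombs

In femtocoulombs:
  0.0559 picocoulombs = 0.0559 × 10³ femtocoulombs = 55.9
  0.00646 picocoulombs = 0.00646 × 10³ femtocoulombs = 6.46
  4.91 femtocoulombs → 4.91
Sum: 55.9 + 6.46 + 4.91 = 67.27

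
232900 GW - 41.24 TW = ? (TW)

191.66 TW

In TW:
  232900 GW = 232900 × 10^-3 TW = 232.9
  41.24 TW → 41.24
Difference: 232.9 - 41.24 = 191.66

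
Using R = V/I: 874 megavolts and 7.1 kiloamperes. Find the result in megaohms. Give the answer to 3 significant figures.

(874e6) / (7.1e3) = 123.1e3 Ω

0.123 megaohms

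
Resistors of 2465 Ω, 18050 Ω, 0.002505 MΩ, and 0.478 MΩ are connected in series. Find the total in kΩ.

In kΩ:
  2465 Ω = 2465e-3 kΩ = 2.465
  18050 Ω = 18050e-3 kΩ = 18.05
  0.002505 MΩ = 0.002505e3 kΩ = 2.505
  0.478 MΩ = 0.478e3 kΩ = 478
Sum: 2.465 + 18.05 + 2.505 + 478 = 501.02

501.02 kΩ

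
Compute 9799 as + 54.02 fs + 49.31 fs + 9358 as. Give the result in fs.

In fs:
  9799 as = 9799 × 10^-3 fs = 9.799
  54.02 fs → 54.02
  49.31 fs → 49.31
  9358 as = 9358 × 10^-3 fs = 9.358
Sum: 9.799 + 54.02 + 49.31 + 9.358 = 122.487

122.487 fs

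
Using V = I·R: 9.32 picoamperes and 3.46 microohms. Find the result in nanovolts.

0.0000000322472 nanovolts

9.32e-12 × 3.46e-6 = 32.2472e-18 V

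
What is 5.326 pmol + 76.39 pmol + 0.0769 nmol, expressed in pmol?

In pmol:
  5.326 pmol → 5.326
  76.39 pmol → 76.39
  0.0769 nmol = 0.0769 × 10³ pmol = 76.9
Sum: 5.326 + 76.39 + 76.9 = 158.616

158.616 pmol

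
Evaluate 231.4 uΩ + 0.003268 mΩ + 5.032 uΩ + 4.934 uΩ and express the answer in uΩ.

244.634 uΩ

In uΩ:
  231.4 uΩ → 231.4
  0.003268 mΩ = 0.003268 × 10³ uΩ = 3.268
  5.032 uΩ → 5.032
  4.934 uΩ → 4.934
Sum: 231.4 + 3.268 + 5.032 + 4.934 = 244.634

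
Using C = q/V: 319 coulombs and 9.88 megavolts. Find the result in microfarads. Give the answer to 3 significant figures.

32.3 microfarads

(319) / (9.88e6) = 32.287e-6 F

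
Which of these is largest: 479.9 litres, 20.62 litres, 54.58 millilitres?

479.9 litres

479.9 litres = 479.9 litres
20.62 litres = 20.62 litres
54.58 millilitres = 0.05458 litres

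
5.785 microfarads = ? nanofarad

5785 nanofarads

micro = 1e-6, nano = 1e-9; factor is 1e3.
5.785 × 1e3 = 5785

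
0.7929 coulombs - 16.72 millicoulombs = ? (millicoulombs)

In millicoulombs:
  0.7929 coulombs = 0.7929 × 10^3 millicoulombs = 792.9
  16.72 millicoulombs → 16.72
Difference: 792.9 - 16.72 = 776.18

776.18 millicoulombs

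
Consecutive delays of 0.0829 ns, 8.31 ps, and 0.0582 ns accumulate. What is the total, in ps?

In ps:
  0.0829 ns = 0.0829 × 10³ ps = 82.9
  8.31 ps → 8.31
  0.0582 ns = 0.0582 × 10³ ps = 58.2
Sum: 82.9 + 8.31 + 58.2 = 149.41

149.41 ps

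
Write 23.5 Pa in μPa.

(no prefix) = 1e0, micro = 1e-6; factor is 1e6.
23.5 × 1e6 = 23500000

23500000 μPa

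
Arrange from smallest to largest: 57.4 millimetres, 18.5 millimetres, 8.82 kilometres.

57.4 millimetres = 0.0574 metres
18.5 millimetres = 0.0185 metres
8.82 kilometres = 8820 metres

18.5 millimetres < 57.4 millimetres < 8.82 kilometres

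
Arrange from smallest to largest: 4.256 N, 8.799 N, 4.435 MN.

4.256 N = 4.256 N
8.799 N = 8.799 N
4.435 MN = 4435000 N

4.256 N < 8.799 N < 4.435 MN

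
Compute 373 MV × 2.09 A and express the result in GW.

373e6 × 2.09 = 779.57e6 W

0.77957 GW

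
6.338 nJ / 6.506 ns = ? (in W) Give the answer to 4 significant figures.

(6.338 × 10⁻⁹) / (6.506 × 10⁻⁹) = 0.974178 W

0.9742 W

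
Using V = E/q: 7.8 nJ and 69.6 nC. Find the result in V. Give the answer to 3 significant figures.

0.112 V

(7.8e-9) / (69.6e-9) = 0.11207 V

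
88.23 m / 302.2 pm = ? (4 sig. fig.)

292000000000

(88.23) / (302.2 × 10^-12) = 0.29196 × 10^12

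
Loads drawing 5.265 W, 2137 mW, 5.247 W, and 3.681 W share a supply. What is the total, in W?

16.33 W

In W:
  5.265 W → 5.265
  2137 mW = 2137e-3 W = 2.137
  5.247 W → 5.247
  3.681 W → 3.681
Sum: 5.265 + 2.137 + 5.247 + 3.681 = 16.33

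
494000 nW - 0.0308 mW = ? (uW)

463.2 uW

In uW:
  494000 nW = 494000e-3 uW = 494
  0.0308 mW = 0.0308e3 uW = 30.8
Difference: 494 - 30.8 = 463.2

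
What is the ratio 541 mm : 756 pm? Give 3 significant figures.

(541 × 10⁻³) / (756 × 10⁻¹²) = 0.7156 × 10⁹

716000000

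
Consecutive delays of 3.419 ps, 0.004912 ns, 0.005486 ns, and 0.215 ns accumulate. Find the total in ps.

228.817 ps

In ps:
  3.419 ps → 3.419
  0.004912 ns = 0.004912e3 ps = 4.912
  0.005486 ns = 0.005486e3 ps = 5.486
  0.215 ns = 0.215e3 ps = 215
Sum: 3.419 + 4.912 + 5.486 + 215 = 228.817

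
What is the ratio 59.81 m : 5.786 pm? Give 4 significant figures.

10340000000000

(59.81) / (5.786 × 10^-12) = 10.337 × 10^12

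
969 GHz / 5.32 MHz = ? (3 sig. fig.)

182000

(969 × 10^9) / (5.32 × 10^6) = 182.1 × 10^3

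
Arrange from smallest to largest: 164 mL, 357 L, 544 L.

164 mL = 0.164 L
357 L = 357 L
544 L = 544 L

164 mL < 357 L < 544 L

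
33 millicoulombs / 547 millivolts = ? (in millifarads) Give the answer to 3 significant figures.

(33e-3) / (547e-3) = 0.060329 F

60.3 millifarads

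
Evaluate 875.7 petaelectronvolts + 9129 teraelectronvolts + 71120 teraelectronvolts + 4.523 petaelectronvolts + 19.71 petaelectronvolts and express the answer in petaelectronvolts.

980.182 petaelectronvolts

In petaelectronvolts:
  875.7 petaelectronvolts → 875.7
  9129 teraelectronvolts = 9129e-3 petaelectronvolts = 9.129
  71120 teraelectronvolts = 71120e-3 petaelectronvolts = 71.12
  4.523 petaelectronvolts → 4.523
  19.71 petaelectronvolts → 19.71
Sum: 875.7 + 9.129 + 71.12 + 4.523 + 19.71 = 980.182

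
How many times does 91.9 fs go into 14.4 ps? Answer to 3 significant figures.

157

(14.4e-12) / (91.9e-15) = 0.1567e3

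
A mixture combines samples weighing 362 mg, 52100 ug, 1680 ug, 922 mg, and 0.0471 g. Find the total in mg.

In mg:
  362 mg → 362
  52100 ug = 52100 × 10⁻³ mg = 52.1
  1680 ug = 1680 × 10⁻³ mg = 1.68
  922 mg → 922
  0.0471 g = 0.0471 × 10³ mg = 47.1
Sum: 362 + 52.1 + 1.68 + 922 + 47.1 = 1384.88

1384.88 mg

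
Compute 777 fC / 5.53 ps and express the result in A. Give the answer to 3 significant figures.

(777 × 10^-15) / (5.53 × 10^-12) = 140.51 × 10^-3 A

0.141 A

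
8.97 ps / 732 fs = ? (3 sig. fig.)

(8.97 × 10⁻¹²) / (732 × 10⁻¹⁵) = 0.01225 × 10³

12.3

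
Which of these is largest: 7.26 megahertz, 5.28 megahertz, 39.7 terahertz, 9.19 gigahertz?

39.7 terahertz

7.26 megahertz = 7260000 hertz
5.28 megahertz = 5280000 hertz
39.7 terahertz = 39700000000000 hertz
9.19 gigahertz = 9190000000 hertz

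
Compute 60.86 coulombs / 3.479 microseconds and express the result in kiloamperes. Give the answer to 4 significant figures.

(60.86) / (3.479e-6) = 17.4935e6 A

17490 kiloamperes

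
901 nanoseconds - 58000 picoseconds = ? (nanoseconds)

In nanoseconds:
  901 nanoseconds → 901
  58000 picoseconds = 58000 × 10^-3 nanoseconds = 58
Difference: 901 - 58 = 843

843 nanoseconds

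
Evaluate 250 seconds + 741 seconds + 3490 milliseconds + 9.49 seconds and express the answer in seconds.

1003.98 seconds

In seconds:
  250 seconds → 250
  741 seconds → 741
  3490 milliseconds = 3490 × 10^-3 seconds = 3.49
  9.49 seconds → 9.49
Sum: 250 + 741 + 3.49 + 9.49 = 1003.98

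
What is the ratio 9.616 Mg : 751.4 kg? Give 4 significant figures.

(9.616 × 10^6) / (751.4 × 10^3) = 0.012797 × 10^3

12.80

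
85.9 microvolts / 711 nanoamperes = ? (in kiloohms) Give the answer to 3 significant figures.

0.121 kiloohms

(85.9e-6) / (711e-9) = 0.12082e3 Ω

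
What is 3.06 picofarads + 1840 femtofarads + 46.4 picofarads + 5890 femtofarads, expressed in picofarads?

57.19 picofarads

In picofarads:
  3.06 picofarads → 3.06
  1840 femtofarads = 1840 × 10⁻³ picofarads = 1.84
  46.4 picofarads → 46.4
  5890 femtofarads = 5890 × 10⁻³ picofarads = 5.89
Sum: 3.06 + 1.84 + 46.4 + 5.89 = 57.19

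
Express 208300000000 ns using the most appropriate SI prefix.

= 208.3 s; mantissa already in [1, 1000).

208.3 s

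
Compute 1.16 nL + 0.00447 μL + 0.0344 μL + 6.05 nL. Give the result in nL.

46.08 nL

In nL:
  1.16 nL → 1.16
  0.00447 μL = 0.00447 × 10³ nL = 4.47
  0.0344 μL = 0.0344 × 10³ nL = 34.4
  6.05 nL → 6.05
Sum: 1.16 + 4.47 + 34.4 + 6.05 = 46.08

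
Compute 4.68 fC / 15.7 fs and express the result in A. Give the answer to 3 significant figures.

(4.68e-15) / (15.7e-15) = 0.29809 A

0.298 A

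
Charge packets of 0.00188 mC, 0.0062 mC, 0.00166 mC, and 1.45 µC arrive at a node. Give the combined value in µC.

In µC:
  0.00188 mC = 0.00188 × 10³ µC = 1.88
  0.0062 mC = 0.0062 × 10³ µC = 6.2
  0.00166 mC = 0.00166 × 10³ µC = 1.66
  1.45 µC → 1.45
Sum: 1.88 + 6.2 + 1.66 + 1.45 = 11.19

11.19 µC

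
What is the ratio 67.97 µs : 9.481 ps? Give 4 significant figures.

7169000

(67.97e-6) / (9.481e-12) = 7.1691e6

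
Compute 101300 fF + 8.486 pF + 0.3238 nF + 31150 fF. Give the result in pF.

In pF:
  101300 fF = 101300 × 10^-3 pF = 101.3
  8.486 pF → 8.486
  0.3238 nF = 0.3238 × 10^3 pF = 323.8
  31150 fF = 31150 × 10^-3 pF = 31.15
Sum: 101.3 + 8.486 + 323.8 + 31.15 = 464.736

464.736 pF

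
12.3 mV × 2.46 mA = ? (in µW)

12.3 × 10⁻³ × 2.46 × 10⁻³ = 30.258 × 10⁻⁶ W

30.258 µW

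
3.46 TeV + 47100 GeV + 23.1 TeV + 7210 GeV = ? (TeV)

80.87 TeV

In TeV:
  3.46 TeV → 3.46
  47100 GeV = 47100 × 10⁻³ TeV = 47.1
  23.1 TeV → 23.1
  7210 GeV = 7210 × 10⁻³ TeV = 7.21
Sum: 3.46 + 47.1 + 23.1 + 7.21 = 80.87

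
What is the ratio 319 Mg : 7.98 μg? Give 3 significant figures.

40000000000000

(319 × 10^6) / (7.98 × 10^-6) = 39.97 × 10^12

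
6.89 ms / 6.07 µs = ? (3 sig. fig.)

1140

(6.89e-3) / (6.07e-6) = 1.135e3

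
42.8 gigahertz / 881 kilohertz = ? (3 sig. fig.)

48600

(42.8 × 10⁹) / (881 × 10³) = 0.04858 × 10⁶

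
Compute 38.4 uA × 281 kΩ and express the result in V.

10.7904 V

38.4 × 10^-6 × 281 × 10^3 = 10790.4 × 10^-3 V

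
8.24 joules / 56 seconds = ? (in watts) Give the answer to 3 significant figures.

0.147 watts

(8.24) / (56) = 0.14714 W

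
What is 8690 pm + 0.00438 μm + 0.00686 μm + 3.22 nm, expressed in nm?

In nm:
  8690 pm = 8690 × 10^-3 nm = 8.69
  0.00438 μm = 0.00438 × 10^3 nm = 4.38
  0.00686 μm = 0.00686 × 10^3 nm = 6.86
  3.22 nm → 3.22
Sum: 8.69 + 4.38 + 6.86 + 3.22 = 23.15

23.15 nm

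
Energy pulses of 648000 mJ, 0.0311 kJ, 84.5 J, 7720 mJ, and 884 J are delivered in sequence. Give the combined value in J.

In J:
  648000 mJ = 648000 × 10⁻³ J = 648
  0.0311 kJ = 0.0311 × 10³ J = 31.1
  84.5 J → 84.5
  7720 mJ = 7720 × 10⁻³ J = 7.72
  884 J → 884
Sum: 648 + 31.1 + 84.5 + 7.72 + 884 = 1655.32

1655.32 J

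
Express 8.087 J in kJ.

0.008087 kJ

(no prefix) = 10^0, kilo = 10^3; factor is 10^-3.
8.087 × 10^-3 = 0.008087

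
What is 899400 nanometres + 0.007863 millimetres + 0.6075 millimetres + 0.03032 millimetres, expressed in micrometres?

In micrometres:
  899400 nanometres = 899400 × 10^-3 micrometres = 899.4
  0.007863 millimetres = 0.007863 × 10^3 micrometres = 7.863
  0.6075 millimetres = 0.6075 × 10^3 micrometres = 607.5
  0.03032 millimetres = 0.03032 × 10^3 micrometres = 30.32
Sum: 899.4 + 7.863 + 607.5 + 30.32 = 1545.083

1545.083 micrometres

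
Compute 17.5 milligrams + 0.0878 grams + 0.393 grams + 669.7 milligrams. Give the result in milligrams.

1168 milligrams

In milligrams:
  17.5 milligrams → 17.5
  0.0878 grams = 0.0878e3 milligrams = 87.8
  0.393 grams = 0.393e3 milligrams = 393
  669.7 milligrams → 669.7
Sum: 17.5 + 87.8 + 393 + 669.7 = 1168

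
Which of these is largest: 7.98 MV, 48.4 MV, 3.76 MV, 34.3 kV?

48.4 MV

7.98 MV = 7980000 V
48.4 MV = 48400000 V
3.76 MV = 3760000 V
34.3 kV = 34300 V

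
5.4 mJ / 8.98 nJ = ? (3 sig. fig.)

(5.4 × 10⁻³) / (8.98 × 10⁻⁹) = 0.6013 × 10⁶

601000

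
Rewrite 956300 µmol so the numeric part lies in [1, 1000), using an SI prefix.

= 956.3e-3 mol; 1e-3 is milli.

956.3 mmol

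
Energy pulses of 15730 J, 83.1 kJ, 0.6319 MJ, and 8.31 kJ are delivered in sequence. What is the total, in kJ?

In kJ:
  15730 J = 15730e-3 kJ = 15.73
  83.1 kJ → 83.1
  0.6319 MJ = 0.6319e3 kJ = 631.9
  8.31 kJ → 8.31
Sum: 15.73 + 83.1 + 631.9 + 8.31 = 739.04

739.04 kJ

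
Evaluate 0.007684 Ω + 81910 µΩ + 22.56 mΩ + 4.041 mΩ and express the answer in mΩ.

116.195 mΩ

In mΩ:
  0.007684 Ω = 0.007684 × 10^3 mΩ = 7.684
  81910 µΩ = 81910 × 10^-3 mΩ = 81.91
  22.56 mΩ → 22.56
  4.041 mΩ → 4.041
Sum: 7.684 + 81.91 + 22.56 + 4.041 = 116.195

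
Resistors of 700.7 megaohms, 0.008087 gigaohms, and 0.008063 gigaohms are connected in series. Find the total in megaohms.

716.85 megaohms

In megaohms:
  700.7 megaohms → 700.7
  0.008087 gigaohms = 0.008087 × 10³ megaohms = 8.087
  0.008063 gigaohms = 0.008063 × 10³ megaohms = 8.063
Sum: 700.7 + 8.087 + 8.063 = 716.85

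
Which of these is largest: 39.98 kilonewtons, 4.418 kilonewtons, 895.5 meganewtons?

39.98 kilonewtons = 39980 newtons
4.418 kilonewtons = 4418 newtons
895.5 meganewtons = 895500000 newtons

895.5 meganewtons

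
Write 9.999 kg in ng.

kilo = 10^3, nano = 10^-9; factor is 10^12.
9.999 × 10^12 = 9999000000000

9999000000000 ng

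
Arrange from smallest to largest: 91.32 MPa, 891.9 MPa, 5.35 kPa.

5.35 kPa < 91.32 MPa < 891.9 MPa

91.32 MPa = 91320000 Pa
891.9 MPa = 891900000 Pa
5.35 kPa = 5350 Pa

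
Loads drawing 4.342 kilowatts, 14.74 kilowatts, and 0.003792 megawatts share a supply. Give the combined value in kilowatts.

In kilowatts:
  4.342 kilowatts → 4.342
  14.74 kilowatts → 14.74
  0.003792 megawatts = 0.003792 × 10³ kilowatts = 3.792
Sum: 4.342 + 14.74 + 3.792 = 22.874

22.874 kilowatts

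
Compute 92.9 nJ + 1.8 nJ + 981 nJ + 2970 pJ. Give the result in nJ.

1078.67 nJ

In nJ:
  92.9 nJ → 92.9
  1.8 nJ → 1.8
  981 nJ → 981
  2970 pJ = 2970e-3 nJ = 2.97
Sum: 92.9 + 1.8 + 981 + 2.97 = 1078.67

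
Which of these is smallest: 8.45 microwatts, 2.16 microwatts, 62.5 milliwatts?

8.45 microwatts = 0.00000845 watts
2.16 microwatts = 0.00000216 watts
62.5 milliwatts = 0.0625 watts

2.16 microwatts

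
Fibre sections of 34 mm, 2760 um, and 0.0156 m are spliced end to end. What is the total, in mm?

In mm:
  34 mm → 34
  2760 um = 2760 × 10^-3 mm = 2.76
  0.0156 m = 0.0156 × 10^3 mm = 15.6
Sum: 34 + 2.76 + 15.6 = 52.36

52.36 mm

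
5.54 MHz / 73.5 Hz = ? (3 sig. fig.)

75400

(5.54 × 10⁶) / (73.5) = 0.07537 × 10⁶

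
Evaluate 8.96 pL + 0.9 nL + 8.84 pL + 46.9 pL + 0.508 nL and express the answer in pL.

In pL:
  8.96 pL → 8.96
  0.9 nL = 0.9 × 10³ pL = 900
  8.84 pL → 8.84
  46.9 pL → 46.9
  0.508 nL = 0.508 × 10³ pL = 508
Sum: 8.96 + 900 + 8.84 + 46.9 + 508 = 1472.7

1472.7 pL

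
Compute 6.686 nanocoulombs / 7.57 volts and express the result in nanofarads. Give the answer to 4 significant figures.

(6.686 × 10^-9) / (7.57) = 0.883223 × 10^-9 F

0.8832 nanofarads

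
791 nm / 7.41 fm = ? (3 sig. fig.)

(791 × 10⁻⁹) / (7.41 × 10⁻¹⁵) = 106.7 × 10⁶

107000000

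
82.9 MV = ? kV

mega = 1e6, kilo = 1e3; factor is 1e3.
82.9 × 1e3 = 82900

82900 kV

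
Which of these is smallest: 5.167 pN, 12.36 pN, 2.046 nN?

5.167 pN = 0.000000000005167 N
12.36 pN = 0.00000000001236 N
2.046 nN = 0.000000002046 N

5.167 pN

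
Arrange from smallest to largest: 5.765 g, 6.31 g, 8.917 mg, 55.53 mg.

5.765 g = 5.765 g
6.31 g = 6.31 g
8.917 mg = 0.008917 g
55.53 mg = 0.05553 g

8.917 mg < 55.53 mg < 5.765 g < 6.31 g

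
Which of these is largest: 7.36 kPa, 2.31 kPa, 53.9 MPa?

53.9 MPa

7.36 kPa = 7360 Pa
2.31 kPa = 2310 Pa
53.9 MPa = 53900000 Pa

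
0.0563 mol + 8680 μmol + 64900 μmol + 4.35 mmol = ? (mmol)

134.23 mmol

In mmol:
  0.0563 mol = 0.0563 × 10³ mmol = 56.3
  8680 μmol = 8680 × 10⁻³ mmol = 8.68
  64900 μmol = 64900 × 10⁻³ mmol = 64.9
  4.35 mmol → 4.35
Sum: 56.3 + 8.68 + 64.9 + 4.35 = 134.23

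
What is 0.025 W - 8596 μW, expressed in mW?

16.404 mW

In mW:
  0.025 W = 0.025 × 10³ mW = 25
  8596 μW = 8596 × 10⁻³ mW = 8.596
Difference: 25 - 8.596 = 16.404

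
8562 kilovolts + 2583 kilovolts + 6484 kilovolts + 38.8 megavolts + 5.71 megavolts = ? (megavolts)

62.139 megavolts

In megavolts:
  8562 kilovolts = 8562 × 10^-3 megavolts = 8.562
  2583 kilovolts = 2583 × 10^-3 megavolts = 2.583
  6484 kilovolts = 6484 × 10^-3 megavolts = 6.484
  38.8 megavolts → 38.8
  5.71 megavolts → 5.71
Sum: 8.562 + 2.583 + 6.484 + 38.8 + 5.71 = 62.139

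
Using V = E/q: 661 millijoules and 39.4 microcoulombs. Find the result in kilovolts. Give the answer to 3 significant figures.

16.8 kilovolts

(661e-3) / (39.4e-6) = 16.777e3 V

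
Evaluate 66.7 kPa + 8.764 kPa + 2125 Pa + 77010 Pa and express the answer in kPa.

154.599 kPa

In kPa:
  66.7 kPa → 66.7
  8.764 kPa → 8.764
  2125 Pa = 2125 × 10⁻³ kPa = 2.125
  77010 Pa = 77010 × 10⁻³ kPa = 77.01
Sum: 66.7 + 8.764 + 2.125 + 77.01 = 154.599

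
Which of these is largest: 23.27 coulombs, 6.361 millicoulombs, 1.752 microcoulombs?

23.27 coulombs

23.27 coulombs = 23.27 coulombs
6.361 millicoulombs = 0.006361 coulombs
1.752 microcoulombs = 0.000001752 coulombs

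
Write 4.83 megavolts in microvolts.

4830000000000 microvolts

mega = 10⁶, micro = 10⁻⁶; factor is 10¹².
4.83 × 10¹² = 4830000000000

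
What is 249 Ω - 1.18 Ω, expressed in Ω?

247.82 Ω

In Ω:
  249 Ω → 249
  1.18 Ω → 1.18
Difference: 249 - 1.18 = 247.82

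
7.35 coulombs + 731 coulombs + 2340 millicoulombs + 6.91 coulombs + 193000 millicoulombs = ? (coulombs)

In coulombs:
  7.35 coulombs → 7.35
  731 coulombs → 731
  2340 millicoulombs = 2340e-3 coulombs = 2.34
  6.91 coulombs → 6.91
  193000 millicoulombs = 193000e-3 coulombs = 193
Sum: 7.35 + 731 + 2.34 + 6.91 + 193 = 940.6

940.6 coulombs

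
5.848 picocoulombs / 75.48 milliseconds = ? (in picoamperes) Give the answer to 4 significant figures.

77.48 picoamperes

(5.848 × 10⁻¹²) / (75.48 × 10⁻³) = 0.0774775 × 10⁻⁹ A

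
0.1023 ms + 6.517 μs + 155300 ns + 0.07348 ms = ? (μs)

337.597 μs

In μs:
  0.1023 ms = 0.1023e3 μs = 102.3
  6.517 μs → 6.517
  155300 ns = 155300e-3 μs = 155.3
  0.07348 ms = 0.07348e3 μs = 73.48
Sum: 102.3 + 6.517 + 155.3 + 73.48 = 337.597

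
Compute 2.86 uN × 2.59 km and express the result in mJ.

7.4074 mJ

2.86 × 10^-6 × 2.59 × 10^3 = 7.4074 × 10^-3 J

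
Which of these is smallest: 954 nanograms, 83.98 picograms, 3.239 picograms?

954 nanograms = 0.000000954 grams
83.98 picograms = 0.00000000008398 grams
3.239 picograms = 0.000000000003239 grams

3.239 picograms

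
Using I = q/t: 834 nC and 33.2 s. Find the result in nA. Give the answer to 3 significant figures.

(834e-9) / (33.2) = 25.12e-9 A

25.1 nA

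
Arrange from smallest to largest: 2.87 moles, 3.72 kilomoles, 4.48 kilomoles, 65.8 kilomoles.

2.87 moles = 2.87 moles
3.72 kilomoles = 3720 moles
4.48 kilomoles = 4480 moles
65.8 kilomoles = 65800 moles

2.87 moles < 3.72 kilomoles < 4.48 kilomoles < 65.8 kilomoles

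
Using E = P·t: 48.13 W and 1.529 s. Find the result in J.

48.13 × 1.529 = 73.59077 J

73.59077 J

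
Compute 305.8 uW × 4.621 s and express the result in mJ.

1.4131018 mJ

305.8 × 10⁻⁶ × 4.621 = 1413.1018 × 10⁻⁶ J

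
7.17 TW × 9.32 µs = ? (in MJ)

66.8244 MJ

7.17 × 10^12 × 9.32 × 10^-6 = 66.8244 × 10^6 J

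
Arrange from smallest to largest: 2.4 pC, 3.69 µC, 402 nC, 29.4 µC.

2.4 pC < 402 nC < 3.69 µC < 29.4 µC

2.4 pC = 0.0000000000024 C
3.69 µC = 0.00000369 C
402 nC = 0.000000402 C
29.4 µC = 0.0000294 C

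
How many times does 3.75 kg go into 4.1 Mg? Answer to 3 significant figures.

1090

(4.1 × 10⁶) / (3.75 × 10³) = 1.093 × 10³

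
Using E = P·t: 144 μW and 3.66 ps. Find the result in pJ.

144e-6 × 3.66e-12 = 527.04e-18 J

0.00052704 pJ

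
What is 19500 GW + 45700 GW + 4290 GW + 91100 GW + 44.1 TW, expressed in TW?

204.69 TW

In TW:
  19500 GW = 19500 × 10⁻³ TW = 19.5
  45700 GW = 45700 × 10⁻³ TW = 45.7
  4290 GW = 4290 × 10⁻³ TW = 4.29
  91100 GW = 91100 × 10⁻³ TW = 91.1
  44.1 TW → 44.1
Sum: 19.5 + 45.7 + 4.29 + 91.1 + 44.1 = 204.69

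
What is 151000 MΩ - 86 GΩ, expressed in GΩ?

In GΩ:
  151000 MΩ = 151000 × 10^-3 GΩ = 151
  86 GΩ → 86
Difference: 151 - 86 = 65

65 GΩ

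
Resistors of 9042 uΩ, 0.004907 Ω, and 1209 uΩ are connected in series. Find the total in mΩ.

In mΩ:
  9042 uΩ = 9042 × 10⁻³ mΩ = 9.042
  0.004907 Ω = 0.004907 × 10³ mΩ = 4.907
  1209 uΩ = 1209 × 10⁻³ mΩ = 1.209
Sum: 9.042 + 4.907 + 1.209 = 15.158

15.158 mΩ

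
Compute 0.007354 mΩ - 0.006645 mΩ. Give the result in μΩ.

In μΩ:
  0.007354 mΩ = 0.007354 × 10^3 μΩ = 7.354
  0.006645 mΩ = 0.006645 × 10^3 μΩ = 6.645
Difference: 7.354 - 6.645 = 0.709

0.709 μΩ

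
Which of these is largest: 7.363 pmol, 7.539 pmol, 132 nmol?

7.363 pmol = 0.000000000007363 mol
7.539 pmol = 0.000000000007539 mol
132 nmol = 0.000000132 mol

132 nmol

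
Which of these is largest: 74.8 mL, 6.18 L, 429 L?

429 L

74.8 mL = 0.0748 L
6.18 L = 6.18 L
429 L = 429 L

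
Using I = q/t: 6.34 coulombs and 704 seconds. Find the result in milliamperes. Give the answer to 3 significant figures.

(6.34) / (704) = 0.0090057 A

9.01 milliamperes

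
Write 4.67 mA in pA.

4670000000 pA

milli = 10^-3, pico = 10^-12; factor is 10^9.
4.67 × 10^9 = 4670000000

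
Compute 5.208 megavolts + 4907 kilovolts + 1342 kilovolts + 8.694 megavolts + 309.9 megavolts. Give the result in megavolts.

In megavolts:
  5.208 megavolts → 5.208
  4907 kilovolts = 4907 × 10⁻³ megavolts = 4.907
  1342 kilovolts = 1342 × 10⁻³ megavolts = 1.342
  8.694 megavolts → 8.694
  309.9 megavolts → 309.9
Sum: 5.208 + 4.907 + 1.342 + 8.694 + 309.9 = 330.051

330.051 megavolts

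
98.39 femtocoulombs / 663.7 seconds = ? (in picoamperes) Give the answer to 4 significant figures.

(98.39 × 10^-15) / (663.7) = 0.148245 × 10^-15 A

0.0001482 picoamperes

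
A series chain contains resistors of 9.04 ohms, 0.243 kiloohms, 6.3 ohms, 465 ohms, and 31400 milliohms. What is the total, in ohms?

754.74 ohms

In ohms:
  9.04 ohms → 9.04
  0.243 kiloohms = 0.243e3 ohms = 243
  6.3 ohms → 6.3
  465 ohms → 465
  31400 milliohms = 31400e-3 ohms = 31.4
Sum: 9.04 + 243 + 6.3 + 465 + 31.4 = 754.74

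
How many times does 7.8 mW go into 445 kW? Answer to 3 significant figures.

57100000

(445 × 10^3) / (7.8 × 10^-3) = 57.05 × 10^6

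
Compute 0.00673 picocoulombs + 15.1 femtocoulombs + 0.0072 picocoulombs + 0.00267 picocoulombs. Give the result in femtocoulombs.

31.7 femtocoulombs

In femtocoulombs:
  0.00673 picocoulombs = 0.00673e3 femtocoulombs = 6.73
  15.1 femtocoulombs → 15.1
  0.0072 picocoulombs = 0.0072e3 femtocoulombs = 7.2
  0.00267 picocoulombs = 0.00267e3 femtocoulombs = 2.67
Sum: 6.73 + 15.1 + 7.2 + 2.67 = 31.7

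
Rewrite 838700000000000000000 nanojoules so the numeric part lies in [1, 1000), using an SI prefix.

838.7 gigajoules

= 838.7 × 10⁹ joules; 10⁹ is giga.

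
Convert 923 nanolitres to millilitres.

nano = 10⁻⁹, milli = 10⁻³; factor is 10⁻⁶.
923 × 10⁻⁶ = 0.000923

0.000923 millilitres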